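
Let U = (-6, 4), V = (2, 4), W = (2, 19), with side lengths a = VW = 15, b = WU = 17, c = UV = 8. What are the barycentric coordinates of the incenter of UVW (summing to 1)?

(3/8, 17/40, 1/5)

The incenter has barycentric coordinates proportional to the opposite side lengths: (15 : 17 : 8).
Normalizing by 15+17+8 = 40 gives (3/8, 17/40, 1/5).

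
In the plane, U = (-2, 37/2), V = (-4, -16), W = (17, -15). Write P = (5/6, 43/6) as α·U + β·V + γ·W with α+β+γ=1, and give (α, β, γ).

(2/3, 1/6, 1/6)

Signed area of the reference triangle: [UVW] = ½·((-2)·(-16−(-15)) + (-4)·(-15−(37/2)) + 17·(37/2−(-16))) = ½·(2 + 134 + 1173/2) = 1445/4.
[PVW] = ½·((5/6)·(-16−(-15)) + (-4)·(-15−(43/6)) + 17·(43/6−(-16))) = ½·(-5/6 + 266/3 + 2363/6) = 1445/6, so the U-coordinate is (1445/6)/(1445/4) = 2/3.
[UPW] = ½·((-2)·(43/6−(-15)) + (5/6)·(-15−(37/2)) + 17·(37/2−(43/6))) = ½·(-133/3 − 335/12 + 578/3) = 1445/24, so the V-coordinate is 1/6.
[UVP] = ½·((-2)·(-16−(43/6)) + (-4)·(43/6−(37/2)) + (5/6)·(37/2−(-16))) = ½·(139/3 + 136/3 + 115/4) = 1445/24, so the W-coordinate is 1/6.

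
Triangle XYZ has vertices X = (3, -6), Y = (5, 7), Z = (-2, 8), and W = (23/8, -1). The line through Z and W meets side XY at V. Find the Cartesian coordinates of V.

(25/7, -16/7)

Barycentric coordinates of W with respect to XYZ: (5/8, 1/4, 1/8).
On side XY the Z-coordinate is zero; dropping W's Z-weight 1/8 and renormalizing the remaining 5/8 : 1/4 gives weights 5/7, 2/7 on X, Y.
V = (5/7)·(3, -6) + (2/7)·(5, 7) = (25/7, -16/7).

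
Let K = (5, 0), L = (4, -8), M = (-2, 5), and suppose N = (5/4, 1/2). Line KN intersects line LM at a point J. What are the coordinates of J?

(0, 2/3)

Barycentric coordinates of N with respect to KLM: (1/4, 1/4, 1/2).
On side LM the K-coordinate is zero; dropping N's K-weight 1/4 and renormalizing the remaining 1/4 : 1/2 gives weights 1/3, 2/3 on L, M.
J = (1/3)·(4, -8) + (2/3)·(-2, 5) = (0, 2/3).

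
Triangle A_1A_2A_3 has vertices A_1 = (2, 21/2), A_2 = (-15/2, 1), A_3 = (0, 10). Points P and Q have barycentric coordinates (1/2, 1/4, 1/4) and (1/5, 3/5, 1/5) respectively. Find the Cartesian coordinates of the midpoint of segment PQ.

Barycentric coordinates of the midpoint are the average: (7/20, 17/40, 9/40).
Converting: (7/20)·A_1 + (17/40)·A_2 + (9/40)·A_3 = (-199/80, 127/20).

(-199/80, 127/20)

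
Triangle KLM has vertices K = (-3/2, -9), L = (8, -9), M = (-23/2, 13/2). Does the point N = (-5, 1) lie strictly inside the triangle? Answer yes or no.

Barycentric coordinates of N: (26/589, 183/589, 20/31).
The three coordinates are positive, positive, positive; a point is interior exactly when all three are positive.

yes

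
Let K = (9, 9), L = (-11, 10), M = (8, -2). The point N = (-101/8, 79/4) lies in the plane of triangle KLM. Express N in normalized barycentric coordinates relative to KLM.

Signed area of the reference triangle: [KLM] = ½·(9·(10−(-2)) + (-11)·(-2−9) + 8·(9−10)) = ½·(108 + 121 − 8) = 221/2.
[NLM] = ½·((-101/8)·(10−(-2)) + (-11)·(-2−(79/4)) + 8·(79/4−10)) = ½·(-303/2 + 957/4 + 78) = 663/8, so the K-coordinate is (663/8)/(221/2) = 3/4.
[KNM] = ½·(9·(79/4−(-2)) + (-101/8)·(-2−9) + 8·(9−(79/4))) = ½·(783/4 + 1111/8 − 86) = 1989/16, so the L-coordinate is 9/8.
[KLN] = ½·(9·(10−(79/4)) + (-11)·(79/4−9) + (-101/8)·(9−10)) = ½·(-351/4 − 473/4 + 101/8) = -1547/16, so the M-coordinate is -7/8.

(3/4, 9/8, -7/8)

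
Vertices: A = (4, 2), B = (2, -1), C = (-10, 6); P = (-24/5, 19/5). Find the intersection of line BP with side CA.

(-13/2, 5)

Barycentric coordinates of P with respect to ABC: (1/5, 1/5, 3/5).
On side CA the B-coordinate is zero; dropping P's B-weight 1/5 and renormalizing the remaining 3/5 : 1/5 gives weights 3/4, 1/4 on C, A.
Q = (3/4)·(-10, 6) + (1/4)·(4, 2) = (-13/2, 5).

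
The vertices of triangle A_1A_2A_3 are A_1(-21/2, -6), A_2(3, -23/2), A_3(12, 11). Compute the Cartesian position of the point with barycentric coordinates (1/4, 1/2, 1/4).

(15/8, -9/2)

P = (1/4)·A_1 + (1/2)·A_2 + (1/4)·A_3.
x-coordinate: (1/4)·(-21/2) + (1/2)·3 + (1/4)·12 = 15/8.
y-coordinate: (1/4)·(-6) + (1/2)·(-23/2) + (1/4)·11 = -9/2.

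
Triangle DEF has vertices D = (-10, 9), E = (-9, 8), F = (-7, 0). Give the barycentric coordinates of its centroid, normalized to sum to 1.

The centroid is the average of the vertices, so each weight is 1/3.

(1/3, 1/3, 1/3)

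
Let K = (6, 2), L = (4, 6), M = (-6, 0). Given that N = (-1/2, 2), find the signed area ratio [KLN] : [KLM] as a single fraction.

1/2

[KLM] = ½·(6·(6−0) + 4·(0−2) + (-6)·(2−6)) = ½·(36 − 8 + 24) = 26.
[KLN] = ½·(6·(6−2) + 4·(2−2) + (-1/2)·(2−6)) = ½·(24 + 0 + 2) = 13, so the ratio is 13/26 = 1/2.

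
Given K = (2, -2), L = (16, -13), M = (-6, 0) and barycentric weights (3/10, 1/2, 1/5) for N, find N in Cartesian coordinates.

N = (3/10)·K + (1/2)·L + (1/5)·M.
x-coordinate: (3/10)·2 + (1/2)·16 + (1/5)·(-6) = 37/5.
y-coordinate: (3/10)·(-2) + (1/2)·(-13) + (1/5)·0 = -71/10.

(37/5, -71/10)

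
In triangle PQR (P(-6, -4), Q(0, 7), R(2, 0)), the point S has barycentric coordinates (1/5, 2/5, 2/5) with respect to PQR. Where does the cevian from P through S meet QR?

(1, 7/2)

Line PS meets QR where the P-coordinate vanishes; zeroing S's P-weight and renormalizing leaves Q, R-weights 2/5 : 2/5 → (1/2, 1/2).
So T = (1/2)·Q + (1/2)·R = (1, 7/2).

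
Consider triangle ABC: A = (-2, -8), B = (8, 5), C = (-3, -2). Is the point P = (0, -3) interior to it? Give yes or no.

Barycentric coordinates of P: (32/73, 17/73, 24/73).
The three coordinates are positive, positive, positive; a point is interior exactly when all three are positive.

yes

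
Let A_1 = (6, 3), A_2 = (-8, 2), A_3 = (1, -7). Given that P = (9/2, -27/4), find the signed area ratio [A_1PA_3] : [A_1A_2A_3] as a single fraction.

-1/4

[A_1A_2A_3] = ½·(6·(2−(-7)) + (-8)·(-7−3) + 1·(3−2)) = ½·(54 + 80 + 1) = 135/2.
[A_1PA_3] = ½·(6·(-27/4−(-7)) + (9/2)·(-7−3) + 1·(3−(-27/4))) = ½·(3/2 − 45 + 39/4) = -135/8, so the ratio is (-135/8)/(135/2) = -1/4.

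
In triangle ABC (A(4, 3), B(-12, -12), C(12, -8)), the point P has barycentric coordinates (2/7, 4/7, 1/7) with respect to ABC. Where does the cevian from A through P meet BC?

Line AP meets BC where the A-coordinate vanishes; zeroing P's A-weight and renormalizing leaves B, C-weights 4/7 : 1/7 → (4/5, 1/5).
So Q = (4/5)·B + (1/5)·C = (-36/5, -56/5).

(-36/5, -56/5)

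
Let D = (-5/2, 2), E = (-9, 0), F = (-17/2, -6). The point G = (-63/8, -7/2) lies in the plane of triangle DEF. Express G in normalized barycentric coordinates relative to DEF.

(1/8, 1/4, 5/8)

Signed area of the reference triangle: [DEF] = ½·((-5/2)·(0−(-6)) + (-9)·(-6−2) + (-17/2)·(2−0)) = ½·(-15 + 72 − 17) = 20.
[GEF] = ½·((-63/8)·(0−(-6)) + (-9)·(-6−(-7/2)) + (-17/2)·(-7/2−0)) = ½·(-189/4 + 45/2 + 119/4) = 5/2, so the D-coordinate is (5/2)/20 = 1/8.
[DGF] = ½·((-5/2)·(-7/2−(-6)) + (-63/8)·(-6−2) + (-17/2)·(2−(-7/2))) = ½·(-25/4 + 63 − 187/4) = 5, so the E-coordinate is 1/4.
[DEG] = ½·((-5/2)·(0−(-7/2)) + (-9)·(-7/2−2) + (-63/8)·(2−0)) = ½·(-35/4 + 99/2 − 63/4) = 25/2, so the F-coordinate is 5/8.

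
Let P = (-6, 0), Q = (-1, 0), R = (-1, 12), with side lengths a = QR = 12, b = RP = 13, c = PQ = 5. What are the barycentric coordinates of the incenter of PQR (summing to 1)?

The incenter has barycentric coordinates proportional to the opposite side lengths: (12 : 13 : 5).
Normalizing by 12+13+5 = 30 gives (2/5, 13/30, 1/6).

(2/5, 13/30, 1/6)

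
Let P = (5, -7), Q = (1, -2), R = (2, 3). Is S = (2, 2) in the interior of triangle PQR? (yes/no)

yes

Barycentric coordinates of S: (1/25, 3/25, 21/25).
The three coordinates are positive, positive, positive; a point is interior exactly when all three are positive.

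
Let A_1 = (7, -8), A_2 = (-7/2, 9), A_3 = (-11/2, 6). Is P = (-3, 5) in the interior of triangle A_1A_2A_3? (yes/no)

yes

Barycentric coordinates of P: (19/131, 45/131, 67/131).
The three coordinates are positive, positive, positive; a point is interior exactly when all three are positive.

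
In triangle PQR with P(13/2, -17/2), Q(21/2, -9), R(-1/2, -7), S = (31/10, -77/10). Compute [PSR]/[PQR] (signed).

1/5

[PQR] = ½·((13/2)·(-9−(-7)) + (21/2)·(-7−(-17/2)) + (-1/2)·(-17/2−(-9))) = ½·(-13 + 63/4 − 1/4) = 5/4.
[PSR] = ½·((13/2)·(-77/10−(-7)) + (31/10)·(-7−(-17/2)) + (-1/2)·(-17/2−(-77/10))) = ½·(-91/20 + 93/20 + 2/5) = 1/4, so the ratio is (1/4)/(5/4) = 1/5.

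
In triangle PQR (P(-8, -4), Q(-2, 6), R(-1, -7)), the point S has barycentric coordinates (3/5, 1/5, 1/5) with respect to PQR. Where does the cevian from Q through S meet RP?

(-25/4, -19/4)

Line QS meets RP where the Q-coordinate vanishes; zeroing S's Q-weight and renormalizing leaves R, P-weights 1/5 : 3/5 → (1/4, 3/4).
So T = (1/4)·R + (3/4)·P = (-25/4, -19/4).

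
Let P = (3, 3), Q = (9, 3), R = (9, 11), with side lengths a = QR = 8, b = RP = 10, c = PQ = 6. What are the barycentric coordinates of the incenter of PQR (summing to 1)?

(1/3, 5/12, 1/4)

The incenter has barycentric coordinates proportional to the opposite side lengths: (8 : 10 : 6).
Normalizing by 8+10+6 = 24 gives (1/3, 5/12, 1/4).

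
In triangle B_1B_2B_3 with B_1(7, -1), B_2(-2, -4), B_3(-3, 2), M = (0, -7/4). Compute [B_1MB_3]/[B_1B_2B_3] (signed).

1/2

[B_1B_2B_3] = ½·(7·(-4−2) + (-2)·(2−(-1)) + (-3)·(-1−(-4))) = ½·(-42 − 6 − 9) = -57/2.
[B_1MB_3] = ½·(7·(-7/4−2) + 0·(2−(-1)) + (-3)·(-1−(-7/4))) = ½·(-105/4 + 0 − 9/4) = -57/4, so the ratio is (-57/4)/(-57/2) = 1/2.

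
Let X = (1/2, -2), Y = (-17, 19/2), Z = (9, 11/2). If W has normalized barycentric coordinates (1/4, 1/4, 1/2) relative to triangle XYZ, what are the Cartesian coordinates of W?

W = (1/4)·X + (1/4)·Y + (1/2)·Z.
x-coordinate: (1/4)·(1/2) + (1/4)·(-17) + (1/2)·9 = 3/8.
y-coordinate: (1/4)·(-2) + (1/4)·(19/2) + (1/2)·(11/2) = 37/8.

(3/8, 37/8)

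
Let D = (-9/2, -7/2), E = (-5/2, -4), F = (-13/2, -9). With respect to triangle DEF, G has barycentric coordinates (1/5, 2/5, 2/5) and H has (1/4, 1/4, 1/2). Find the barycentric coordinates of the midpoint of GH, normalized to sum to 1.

(9/40, 13/40, 9/20)

Since both coordinate triples sum to 1, the midpoint's barycentrics are the componentwise average.
(1/5+1/4)/2 = 9/40; similarly 13/40 and 9/20.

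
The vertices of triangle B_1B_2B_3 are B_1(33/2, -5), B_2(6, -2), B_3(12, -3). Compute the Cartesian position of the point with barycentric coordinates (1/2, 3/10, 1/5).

(249/20, -37/10)

M = (1/2)·B_1 + (3/10)·B_2 + (1/5)·B_3.
x-coordinate: (1/2)·(33/2) + (3/10)·6 + (1/5)·12 = 249/20.
y-coordinate: (1/2)·(-5) + (3/10)·(-2) + (1/5)·(-3) = -37/10.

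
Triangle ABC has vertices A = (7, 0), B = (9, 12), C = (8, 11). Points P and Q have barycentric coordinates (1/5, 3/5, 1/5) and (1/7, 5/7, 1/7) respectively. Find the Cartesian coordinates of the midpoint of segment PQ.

Barycentric coordinates of the midpoint are the average: (6/35, 23/35, 6/35).
Converting: (6/35)·A + (23/35)·B + (6/35)·C = (297/35, 342/35).

(297/35, 342/35)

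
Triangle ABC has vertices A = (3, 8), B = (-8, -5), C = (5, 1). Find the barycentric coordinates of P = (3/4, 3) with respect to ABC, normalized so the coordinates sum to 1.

Signed area of the reference triangle: [ABC] = ½·(3·(-5−1) + (-8)·(1−8) + 5·(8−(-5))) = ½·(-18 + 56 + 65) = 103/2.
[PBC] = ½·((3/4)·(-5−1) + (-8)·(1−3) + 5·(3−(-5))) = ½·(-9/2 + 16 + 40) = 103/4, so the A-coordinate is (103/4)/(103/2) = 1/2.
[APC] = ½·(3·(3−1) + (3/4)·(1−8) + 5·(8−3)) = ½·(6 − 21/4 + 25) = 103/8, so the B-coordinate is 1/4.
[ABP] = ½·(3·(-5−3) + (-8)·(3−8) + (3/4)·(8−(-5))) = ½·(-24 + 40 + 39/4) = 103/8, so the C-coordinate is 1/4.
Check: 1/2 + 1/4 + 1/4 = 1.

(1/2, 1/4, 1/4)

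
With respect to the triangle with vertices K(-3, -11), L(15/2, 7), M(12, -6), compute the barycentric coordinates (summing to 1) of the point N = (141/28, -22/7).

(5/14, 5/14, 2/7)

Signed area of the reference triangle: [KLM] = ½·((-3)·(7−(-6)) + (15/2)·(-6−(-11)) + 12·(-11−7)) = ½·(-39 + 75/2 − 216) = -435/4.
[NLM] = ½·((141/28)·(7−(-6)) + (15/2)·(-6−(-22/7)) + 12·(-22/7−7)) = ½·(1833/28 − 150/7 − 852/7) = -2175/56, so the K-coordinate is (-2175/56)/(-435/4) = 5/14.
[KNM] = ½·((-3)·(-22/7−(-6)) + (141/28)·(-6−(-11)) + 12·(-11−(-22/7))) = ½·(-60/7 + 705/28 − 660/7) = -2175/56, so the L-coordinate is 5/14.
[KLN] = ½·((-3)·(7−(-22/7)) + (15/2)·(-22/7−(-11)) + (141/28)·(-11−7)) = ½·(-213/7 + 825/14 − 1269/14) = -435/14, so the M-coordinate is 2/7.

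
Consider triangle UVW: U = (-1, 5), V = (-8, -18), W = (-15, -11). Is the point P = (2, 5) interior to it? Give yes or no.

Barycentric coordinates of P: (11/10, 8/35, -23/70).
The three coordinates are positive, positive, negative; a point is interior exactly when all three are positive.

no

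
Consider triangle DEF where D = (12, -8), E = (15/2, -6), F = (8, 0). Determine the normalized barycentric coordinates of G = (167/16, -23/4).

Signed area of the reference triangle: [DEF] = ½·(12·(-6−0) + (15/2)·(0−(-8)) + 8·(-8−(-6))) = ½·(-72 + 60 − 16) = -14.
[GEF] = ½·((167/16)·(-6−0) + (15/2)·(0−(-23/4)) + 8·(-23/4−(-6))) = ½·(-501/8 + 345/8 + 2) = -35/4, so the D-coordinate is (-35/4)/(-14) = 5/8.
[DGF] = ½·(12·(-23/4−0) + (167/16)·(0−(-8)) + 8·(-8−(-23/4))) = ½·(-69 + 167/2 − 18) = -7/4, so the E-coordinate is 1/8.
[DEG] = ½·(12·(-6−(-23/4)) + (15/2)·(-23/4−(-8)) + (167/16)·(-8−(-6))) = ½·(-3 + 135/8 − 167/8) = -7/2, so the F-coordinate is 1/4.

(5/8, 1/8, 1/4)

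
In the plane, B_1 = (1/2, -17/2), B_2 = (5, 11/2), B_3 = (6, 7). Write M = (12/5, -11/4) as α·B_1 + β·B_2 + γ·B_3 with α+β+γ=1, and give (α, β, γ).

Signed area of the reference triangle: [B_1B_2B_3] = ½·((1/2)·(11/2−7) + 5·(7−(-17/2)) + 6·(-17/2−(11/2))) = ½·(-3/4 + 155/2 − 84) = -29/8.
[MB_2B_3] = ½·((12/5)·(11/2−7) + 5·(7−(-11/4)) + 6·(-11/4−(11/2))) = ½·(-18/5 + 195/4 − 99/2) = -87/40, so the B_1-coordinate is (-87/40)/(-29/8) = 3/5.
[B_1MB_3] = ½·((1/2)·(-11/4−7) + (12/5)·(7−(-17/2)) + 6·(-17/2−(-11/4))) = ½·(-39/8 + 186/5 − 69/2) = -87/80, so the B_2-coordinate is 3/10.
[B_1B_2M] = ½·((1/2)·(11/2−(-11/4)) + 5·(-11/4−(-17/2)) + (12/5)·(-17/2−(11/2))) = ½·(33/8 + 115/4 − 168/5) = -29/80, so the B_3-coordinate is 1/10.

(3/5, 3/10, 1/10)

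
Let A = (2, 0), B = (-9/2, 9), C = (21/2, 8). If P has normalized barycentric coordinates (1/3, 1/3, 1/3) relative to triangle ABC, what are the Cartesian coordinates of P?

(8/3, 17/3)

P = (1/3)·A + (1/3)·B + (1/3)·C.
x-coordinate: (1/3)·2 + (1/3)·(-9/2) + (1/3)·(21/2) = 8/3.
y-coordinate: (1/3)·0 + (1/3)·9 + (1/3)·8 = 17/3.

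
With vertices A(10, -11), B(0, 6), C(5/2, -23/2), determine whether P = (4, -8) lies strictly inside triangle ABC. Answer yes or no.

yes

Barycentric coordinates of P: (14/53, 51/265, 144/265).
The three coordinates are positive, positive, positive; a point is interior exactly when all three are positive.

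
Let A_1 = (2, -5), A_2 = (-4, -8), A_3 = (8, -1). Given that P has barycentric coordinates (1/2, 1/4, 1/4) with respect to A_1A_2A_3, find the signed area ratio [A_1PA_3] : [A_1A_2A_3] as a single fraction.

1/4

The signed ratio [A_1PA_3]/[A_1A_2A_3] equals the barycentric coordinate of P at vertex A_2, which is 1/4.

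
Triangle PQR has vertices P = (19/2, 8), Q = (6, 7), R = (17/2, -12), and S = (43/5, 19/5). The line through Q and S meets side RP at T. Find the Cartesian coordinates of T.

Barycentric coordinates of S with respect to PQR: (3/5, 1/5, 1/5).
On side RP the Q-coordinate is zero; dropping S's Q-weight 1/5 and renormalizing the remaining 1/5 : 3/5 gives weights 1/4, 3/4 on R, P.
T = (1/4)·(17/2, -12) + (3/4)·(19/2, 8) = (37/4, 3).

(37/4, 3)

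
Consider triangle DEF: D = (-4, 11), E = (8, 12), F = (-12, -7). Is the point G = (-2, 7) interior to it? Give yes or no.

yes

Barycentric coordinates of G: (45/104, 17/52, 25/104).
The three coordinates are positive, positive, positive; a point is interior exactly when all three are positive.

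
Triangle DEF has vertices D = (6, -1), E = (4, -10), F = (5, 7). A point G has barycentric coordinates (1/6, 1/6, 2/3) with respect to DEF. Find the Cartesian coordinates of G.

G = (1/6)·D + (1/6)·E + (2/3)·F.
x-coordinate: (1/6)·6 + (1/6)·4 + (2/3)·5 = 5.
y-coordinate: (1/6)·(-1) + (1/6)·(-10) + (2/3)·7 = 17/6.

(5, 17/6)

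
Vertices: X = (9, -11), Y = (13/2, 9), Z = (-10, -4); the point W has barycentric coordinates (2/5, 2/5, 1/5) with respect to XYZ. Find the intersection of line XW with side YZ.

(1, 14/3)

Line XW meets YZ where the X-coordinate vanishes; zeroing W's X-weight and renormalizing leaves Y, Z-weights 2/5 : 1/5 → (2/3, 1/3).
So V = (2/3)·Y + (1/3)·Z = (1, 14/3).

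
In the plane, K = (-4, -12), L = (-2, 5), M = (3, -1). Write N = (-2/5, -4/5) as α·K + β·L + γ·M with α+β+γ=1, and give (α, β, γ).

Signed area of the reference triangle: [KLM] = ½·((-4)·(5−(-1)) + (-2)·(-1−(-12)) + 3·(-12−5)) = ½·(-24 − 22 − 51) = -97/2.
[NLM] = ½·((-2/5)·(5−(-1)) + (-2)·(-1−(-4/5)) + 3·(-4/5−5)) = ½·(-12/5 + 2/5 − 87/5) = -97/10, so the K-coordinate is (-97/10)/(-97/2) = 1/5.
[KNM] = ½·((-4)·(-4/5−(-1)) + (-2/5)·(-1−(-12)) + 3·(-12−(-4/5))) = ½·(-4/5 − 22/5 − 168/5) = -97/5, so the L-coordinate is 2/5.
[KLN] = ½·((-4)·(5−(-4/5)) + (-2)·(-4/5−(-12)) + (-2/5)·(-12−5)) = ½·(-116/5 − 112/5 + 34/5) = -97/5, so the M-coordinate is 2/5.

(1/5, 2/5, 2/5)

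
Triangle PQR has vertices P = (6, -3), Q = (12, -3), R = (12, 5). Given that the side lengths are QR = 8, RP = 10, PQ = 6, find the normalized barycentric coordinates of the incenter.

(1/3, 5/12, 1/4)

The incenter has barycentric coordinates proportional to the opposite side lengths: (8 : 10 : 6).
Normalizing by 8+10+6 = 24 gives (1/3, 5/12, 1/4).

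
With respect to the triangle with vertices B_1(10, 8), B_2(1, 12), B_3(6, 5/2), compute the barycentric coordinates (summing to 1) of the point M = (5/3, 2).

(-2/3, 1/3, 4/3)

Signed area of the reference triangle: [B_1B_2B_3] = ½·(10·(12−(5/2)) + 1·(5/2−8) + 6·(8−12)) = ½·(95 − 11/2 − 24) = 131/4.
[MB_2B_3] = ½·((5/3)·(12−(5/2)) + 1·(5/2−2) + 6·(2−12)) = ½·(95/6 + 1/2 − 60) = -131/6, so the B_1-coordinate is (-131/6)/(131/4) = -2/3.
[B_1MB_3] = ½·(10·(2−(5/2)) + (5/3)·(5/2−8) + 6·(8−2)) = ½·(-5 − 55/6 + 36) = 131/12, so the B_2-coordinate is 1/3.
[B_1B_2M] = ½·(10·(12−2) + 1·(2−8) + (5/3)·(8−12)) = ½·(100 − 6 − 20/3) = 131/3, so the B_3-coordinate is 4/3.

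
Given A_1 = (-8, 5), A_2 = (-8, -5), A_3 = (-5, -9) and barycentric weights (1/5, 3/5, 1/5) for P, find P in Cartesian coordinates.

(-37/5, -19/5)

P = (1/5)·A_1 + (3/5)·A_2 + (1/5)·A_3.
x-coordinate: (1/5)·(-8) + (3/5)·(-8) + (1/5)·(-5) = -37/5.
y-coordinate: (1/5)·5 + (3/5)·(-5) + (1/5)·(-9) = -19/5.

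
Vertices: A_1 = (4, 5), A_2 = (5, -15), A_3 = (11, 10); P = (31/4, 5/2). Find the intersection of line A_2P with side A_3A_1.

(26/3, 25/3)

Barycentric coordinates of P with respect to A_1A_2A_3: (1/4, 1/4, 1/2).
On side A_3A_1 the A_2-coordinate is zero; dropping P's A_2-weight 1/4 and renormalizing the remaining 1/2 : 1/4 gives weights 2/3, 1/3 on A_3, A_1.
Q = (2/3)·(11, 10) + (1/3)·(4, 5) = (26/3, 25/3).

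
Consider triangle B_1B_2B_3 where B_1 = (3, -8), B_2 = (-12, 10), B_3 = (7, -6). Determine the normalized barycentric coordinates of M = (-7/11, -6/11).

(2/11, 4/11, 5/11)

Signed area of the reference triangle: [B_1B_2B_3] = ½·(3·(10−(-6)) + (-12)·(-6−(-8)) + 7·(-8−10)) = ½·(48 − 24 − 126) = -51.
[MB_2B_3] = ½·((-7/11)·(10−(-6)) + (-12)·(-6−(-6/11)) + 7·(-6/11−10)) = ½·(-112/11 + 720/11 − 812/11) = -102/11, so the B_1-coordinate is (-102/11)/(-51) = 2/11.
[B_1MB_3] = ½·(3·(-6/11−(-6)) + (-7/11)·(-6−(-8)) + 7·(-8−(-6/11))) = ½·(180/11 − 14/11 − 574/11) = -204/11, so the B_2-coordinate is 4/11.
[B_1B_2M] = ½·(3·(10−(-6/11)) + (-12)·(-6/11−(-8)) + (-7/11)·(-8−10)) = ½·(348/11 − 984/11 + 126/11) = -255/11, so the B_3-coordinate is 5/11.
Check: 2/11 + 4/11 + 5/11 = 1.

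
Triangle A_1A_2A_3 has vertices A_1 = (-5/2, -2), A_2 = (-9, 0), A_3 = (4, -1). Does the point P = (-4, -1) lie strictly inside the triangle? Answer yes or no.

Barycentric coordinates of P: (16/39, 16/39, 7/39).
The three coordinates are positive, positive, positive; a point is interior exactly when all three are positive.

yes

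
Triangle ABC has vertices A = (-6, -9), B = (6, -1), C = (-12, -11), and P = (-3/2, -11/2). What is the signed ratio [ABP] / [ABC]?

[ABC] = ½·((-6)·(-1−(-11)) + 6·(-11−(-9)) + (-12)·(-9−(-1))) = ½·(-60 − 12 + 96) = 12.
[ABP] = ½·((-6)·(-1−(-11/2)) + 6·(-11/2−(-9)) + (-3/2)·(-9−(-1))) = ½·(-27 + 21 + 12) = 3, so the ratio is 3/12 = 1/4.

1/4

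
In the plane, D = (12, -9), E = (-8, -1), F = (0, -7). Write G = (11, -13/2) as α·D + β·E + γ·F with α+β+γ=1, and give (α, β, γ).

(5/4, 1/2, -3/4)

Signed area of the reference triangle: [DEF] = ½·(12·(-1−(-7)) + (-8)·(-7−(-9)) + 0·(-9−(-1))) = ½·(72 − 16 + 0) = 28.
[GEF] = ½·(11·(-1−(-7)) + (-8)·(-7−(-13/2)) + 0·(-13/2−(-1))) = ½·(66 + 4 + 0) = 35, so the D-coordinate is 35/28 = 5/4.
[DGF] = ½·(12·(-13/2−(-7)) + 11·(-7−(-9)) + 0·(-9−(-13/2))) = ½·(6 + 22 + 0) = 14, so the E-coordinate is 1/2.
[DEG] = ½·(12·(-1−(-13/2)) + (-8)·(-13/2−(-9)) + 11·(-9−(-1))) = ½·(66 − 20 − 88) = -21, so the F-coordinate is -3/4.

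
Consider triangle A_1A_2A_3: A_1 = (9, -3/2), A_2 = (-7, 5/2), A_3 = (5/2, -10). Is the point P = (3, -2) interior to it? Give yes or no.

yes

Barycentric coordinates of P: (329/648, 191/648, 16/81).
The three coordinates are positive, positive, positive; a point is interior exactly when all three are positive.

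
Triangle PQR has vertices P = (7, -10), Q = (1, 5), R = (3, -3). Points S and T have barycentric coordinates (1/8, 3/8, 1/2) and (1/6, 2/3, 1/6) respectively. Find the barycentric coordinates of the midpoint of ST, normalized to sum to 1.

Since both coordinate triples sum to 1, the midpoint's barycentrics are the componentwise average.
(1/8+1/6)/2 = 7/48; similarly 25/48 and 1/3.

(7/48, 25/48, 1/3)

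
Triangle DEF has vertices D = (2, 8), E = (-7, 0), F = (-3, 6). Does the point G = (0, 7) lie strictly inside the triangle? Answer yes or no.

yes

Barycentric coordinates of G: (7/11, 1/22, 7/22).
The three coordinates are positive, positive, positive; a point is interior exactly when all three are positive.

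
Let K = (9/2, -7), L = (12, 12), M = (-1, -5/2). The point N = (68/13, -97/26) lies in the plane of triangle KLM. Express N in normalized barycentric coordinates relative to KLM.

(10/13, 2/13, 1/13)

Signed area of the reference triangle: [KLM] = ½·((9/2)·(12−(-5/2)) + 12·(-5/2−(-7)) + (-1)·(-7−12)) = ½·(261/4 + 54 + 19) = 553/8.
[NLM] = ½·((68/13)·(12−(-5/2)) + 12·(-5/2−(-97/26)) + (-1)·(-97/26−12)) = ½·(986/13 + 192/13 + 409/26) = 2765/52, so the K-coordinate is (2765/52)/(553/8) = 10/13.
[KNM] = ½·((9/2)·(-97/26−(-5/2)) + (68/13)·(-5/2−(-7)) + (-1)·(-7−(-97/26))) = ½·(-72/13 + 306/13 + 85/26) = 553/52, so the L-coordinate is 2/13.
[KLN] = ½·((9/2)·(12−(-97/26)) + 12·(-97/26−(-7)) + (68/13)·(-7−12)) = ½·(3681/52 + 510/13 − 1292/13) = 553/104, so the M-coordinate is 1/13.
Check: 10/13 + 2/13 + 1/13 = 1.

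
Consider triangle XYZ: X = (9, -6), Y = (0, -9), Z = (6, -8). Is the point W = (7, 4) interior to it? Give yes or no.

Barycentric coordinates of W: (71/9, 34/9, -32/3).
The three coordinates are positive, positive, negative; a point is interior exactly when all three are positive.

no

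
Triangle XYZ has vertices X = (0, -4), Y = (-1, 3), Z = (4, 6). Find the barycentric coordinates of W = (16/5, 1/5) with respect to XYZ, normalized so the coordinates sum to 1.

(7/10, -2/5, 7/10)

Signed area of the reference triangle: [XYZ] = ½·(0·(3−6) + (-1)·(6−(-4)) + 4·(-4−3)) = ½·(0 − 10 − 28) = -19.
[WYZ] = ½·((16/5)·(3−6) + (-1)·(6−(1/5)) + 4·(1/5−3)) = ½·(-48/5 − 29/5 − 56/5) = -133/10, so the X-coordinate is (-133/10)/(-19) = 7/10.
[XWZ] = ½·(0·(1/5−6) + (16/5)·(6−(-4)) + 4·(-4−(1/5))) = ½·(0 + 32 − 84/5) = 38/5, so the Y-coordinate is -2/5.
[XYW] = ½·(0·(3−(1/5)) + (-1)·(1/5−(-4)) + (16/5)·(-4−3)) = ½·(0 − 21/5 − 112/5) = -133/10, so the Z-coordinate is 7/10.
Check: 7/10 − 2/5 + 7/10 = 1.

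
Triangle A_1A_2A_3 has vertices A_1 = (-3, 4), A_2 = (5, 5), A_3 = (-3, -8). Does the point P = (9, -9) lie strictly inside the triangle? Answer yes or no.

Barycentric coordinates of P: (-41/24, 3/2, 29/24).
The three coordinates are negative, positive, positive; a point is interior exactly when all three are positive.

no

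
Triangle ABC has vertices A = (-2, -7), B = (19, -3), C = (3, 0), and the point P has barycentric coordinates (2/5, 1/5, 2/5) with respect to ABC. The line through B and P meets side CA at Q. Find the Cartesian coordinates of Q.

(1/2, -7/2)

Line BP meets CA where the B-coordinate vanishes; zeroing P's B-weight and renormalizing leaves C, A-weights 2/5 : 2/5 → (1/2, 1/2).
So Q = (1/2)·C + (1/2)·A = (1/2, -7/2).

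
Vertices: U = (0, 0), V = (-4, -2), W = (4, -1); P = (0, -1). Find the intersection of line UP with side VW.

(0, -3/2)

Barycentric coordinates of P with respect to UVW: (1/3, 1/3, 1/3).
On side VW the U-coordinate is zero; dropping P's U-weight 1/3 and renormalizing the remaining 1/3 : 1/3 gives weights 1/2, 1/2 on V, W.
Q = (1/2)·(-4, -2) + (1/2)·(4, -1) = (0, -3/2).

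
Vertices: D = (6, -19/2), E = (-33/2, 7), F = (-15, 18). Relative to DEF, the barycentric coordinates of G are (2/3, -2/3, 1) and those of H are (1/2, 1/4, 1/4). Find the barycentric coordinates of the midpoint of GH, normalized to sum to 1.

(7/12, -5/24, 5/8)

Since both coordinate triples sum to 1, the midpoint's barycentrics are the componentwise average.
(2/3+1/2)/2 = 7/12; similarly -5/24 and 5/8.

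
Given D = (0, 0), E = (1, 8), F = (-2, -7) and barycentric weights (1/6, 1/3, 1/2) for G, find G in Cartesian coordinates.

(-2/3, -5/6)

G = (1/6)·D + (1/3)·E + (1/2)·F.
x-coordinate: (1/6)·0 + (1/3)·1 + (1/2)·(-2) = -2/3.
y-coordinate: (1/6)·0 + (1/3)·8 + (1/2)·(-7) = -5/6.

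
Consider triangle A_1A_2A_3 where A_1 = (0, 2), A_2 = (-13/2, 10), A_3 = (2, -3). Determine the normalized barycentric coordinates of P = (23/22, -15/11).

(1/11, 1/11, 9/11)

Signed area of the reference triangle: [A_1A_2A_3] = ½·(0·(10−(-3)) + (-13/2)·(-3−2) + 2·(2−10)) = ½·(0 + 65/2 − 16) = 33/4.
[PA_2A_3] = ½·((23/22)·(10−(-3)) + (-13/2)·(-3−(-15/11)) + 2·(-15/11−10)) = ½·(299/22 + 117/11 − 250/11) = 3/4, so the A_1-coordinate is (3/4)/(33/4) = 1/11.
[A_1PA_3] = ½·(0·(-15/11−(-3)) + (23/22)·(-3−2) + 2·(2−(-15/11))) = ½·(0 − 115/22 + 74/11) = 3/4, so the A_2-coordinate is 1/11.
[A_1A_2P] = ½·(0·(10−(-15/11)) + (-13/2)·(-15/11−2) + (23/22)·(2−10)) = ½·(0 + 481/22 − 92/11) = 27/4, so the A_3-coordinate is 9/11.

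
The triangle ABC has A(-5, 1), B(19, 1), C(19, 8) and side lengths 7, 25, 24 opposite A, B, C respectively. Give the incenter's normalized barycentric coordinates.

The incenter has barycentric coordinates proportional to the opposite side lengths: (7 : 25 : 24).
Normalizing by 7+25+24 = 56 gives (1/8, 25/56, 3/7).

(1/8, 25/56, 3/7)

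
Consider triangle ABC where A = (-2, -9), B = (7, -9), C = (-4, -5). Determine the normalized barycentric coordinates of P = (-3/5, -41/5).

Signed area of the reference triangle: [ABC] = ½·((-2)·(-9−(-5)) + 7·(-5−(-9)) + (-4)·(-9−(-9))) = ½·(8 + 28 + 0) = 18.
[PBC] = ½·((-3/5)·(-9−(-5)) + 7·(-5−(-41/5)) + (-4)·(-41/5−(-9))) = ½·(12/5 + 112/5 − 16/5) = 54/5, so the A-coordinate is (54/5)/18 = 3/5.
[APC] = ½·((-2)·(-41/5−(-5)) + (-3/5)·(-5−(-9)) + (-4)·(-9−(-41/5))) = ½·(32/5 − 12/5 + 16/5) = 18/5, so the B-coordinate is 1/5.
[ABP] = ½·((-2)·(-9−(-41/5)) + 7·(-41/5−(-9)) + (-3/5)·(-9−(-9))) = ½·(8/5 + 28/5 + 0) = 18/5, so the C-coordinate is 1/5.

(3/5, 1/5, 1/5)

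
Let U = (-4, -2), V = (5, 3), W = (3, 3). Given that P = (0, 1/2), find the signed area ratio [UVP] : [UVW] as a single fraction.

1/4

[UVW] = ½·((-4)·(3−3) + 5·(3−(-2)) + 3·(-2−3)) = ½·(0 + 25 − 15) = 5.
[UVP] = ½·((-4)·(3−(1/2)) + 5·(1/2−(-2)) + 0·(-2−3)) = ½·(-10 + 25/2 + 0) = 5/4, so the ratio is (5/4)/5 = 1/4.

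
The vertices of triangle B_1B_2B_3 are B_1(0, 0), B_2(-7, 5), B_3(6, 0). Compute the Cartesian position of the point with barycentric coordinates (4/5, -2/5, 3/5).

(32/5, -2)

M = (4/5)·B_1 + (-2/5)·B_2 + (3/5)·B_3.
x-coordinate: (4/5)·0 + (-2/5)·(-7) + (3/5)·6 = 32/5.
y-coordinate: (4/5)·0 + (-2/5)·5 + (3/5)·0 = -2.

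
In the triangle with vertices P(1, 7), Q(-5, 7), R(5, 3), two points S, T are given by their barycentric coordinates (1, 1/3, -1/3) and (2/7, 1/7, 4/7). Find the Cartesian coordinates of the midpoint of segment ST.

(1/21, 137/21)

Barycentric coordinates of the midpoint are the average: (9/14, 5/21, 5/42).
Converting: (9/14)·P + (5/21)·Q + (5/42)·R = (1/21, 137/21).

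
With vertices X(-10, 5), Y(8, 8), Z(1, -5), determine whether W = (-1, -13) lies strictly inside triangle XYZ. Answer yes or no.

Barycentric coordinates of W: (-10/71, -36/71, 117/71).
The three coordinates are negative, negative, positive; a point is interior exactly when all three are positive.

no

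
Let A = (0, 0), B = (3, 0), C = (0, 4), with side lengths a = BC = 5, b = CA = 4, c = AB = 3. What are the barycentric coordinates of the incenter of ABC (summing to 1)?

The incenter has barycentric coordinates proportional to the opposite side lengths: (5 : 4 : 3).
Normalizing by 5+4+3 = 12 gives (5/12, 1/3, 1/4).

(5/12, 1/3, 1/4)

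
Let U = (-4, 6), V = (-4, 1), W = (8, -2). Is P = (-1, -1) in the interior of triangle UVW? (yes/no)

no

Barycentric coordinates of P: (-1/4, 1, 1/4).
The three coordinates are negative, positive, positive; a point is interior exactly when all three are positive.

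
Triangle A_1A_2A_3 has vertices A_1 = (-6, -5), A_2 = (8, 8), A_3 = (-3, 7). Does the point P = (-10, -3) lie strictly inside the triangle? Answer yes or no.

no

Barycentric coordinates of P: (103/129, -18/43, 80/129).
The three coordinates are positive, negative, positive; a point is interior exactly when all three are positive.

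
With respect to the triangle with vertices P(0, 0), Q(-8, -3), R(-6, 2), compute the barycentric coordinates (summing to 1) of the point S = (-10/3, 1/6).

(1/2, 1/6, 1/3)

Signed area of the reference triangle: [PQR] = ½·(0·(-3−2) + (-8)·(2−0) + (-6)·(0−(-3))) = ½·(0 − 16 − 18) = -17.
[SQR] = ½·((-10/3)·(-3−2) + (-8)·(2−(1/6)) + (-6)·(1/6−(-3))) = ½·(50/3 − 44/3 − 19) = -17/2, so the P-coordinate is (-17/2)/(-17) = 1/2.
[PSR] = ½·(0·(1/6−2) + (-10/3)·(2−0) + (-6)·(0−(1/6))) = ½·(0 − 20/3 + 1) = -17/6, so the Q-coordinate is 1/6.
[PQS] = ½·(0·(-3−(1/6)) + (-8)·(1/6−0) + (-10/3)·(0−(-3))) = ½·(0 − 4/3 − 10) = -17/3, so the R-coordinate is 1/3.
Check: 1/2 + 1/6 + 1/3 = 1.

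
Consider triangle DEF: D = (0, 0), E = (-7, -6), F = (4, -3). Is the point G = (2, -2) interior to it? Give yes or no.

yes

Barycentric coordinates of G: (17/45, 2/45, 26/45).
The three coordinates are positive, positive, positive; a point is interior exactly when all three are positive.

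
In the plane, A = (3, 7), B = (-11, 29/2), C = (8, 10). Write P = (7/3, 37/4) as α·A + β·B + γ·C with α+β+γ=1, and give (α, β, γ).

(1/2, 1/6, 1/3)

Signed area of the reference triangle: [ABC] = ½·(3·(29/2−10) + (-11)·(10−7) + 8·(7−(29/2))) = ½·(27/2 − 33 − 60) = -159/4.
[PBC] = ½·((7/3)·(29/2−10) + (-11)·(10−(37/4)) + 8·(37/4−(29/2))) = ½·(21/2 − 33/4 − 42) = -159/8, so the A-coordinate is (-159/8)/(-159/4) = 1/2.
[APC] = ½·(3·(37/4−10) + (7/3)·(10−7) + 8·(7−(37/4))) = ½·(-9/4 + 7 − 18) = -53/8, so the B-coordinate is 1/6.
[ABP] = ½·(3·(29/2−(37/4)) + (-11)·(37/4−7) + (7/3)·(7−(29/2))) = ½·(63/4 − 99/4 − 35/2) = -53/4, so the C-coordinate is 1/3.
Check: 1/2 + 1/6 + 1/3 = 1.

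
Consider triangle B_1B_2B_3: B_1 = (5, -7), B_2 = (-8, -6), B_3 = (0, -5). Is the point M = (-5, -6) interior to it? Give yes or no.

Barycentric coordinates of M: (1/7, 5/7, 1/7).
The three coordinates are positive, positive, positive; a point is interior exactly when all three are positive.

yes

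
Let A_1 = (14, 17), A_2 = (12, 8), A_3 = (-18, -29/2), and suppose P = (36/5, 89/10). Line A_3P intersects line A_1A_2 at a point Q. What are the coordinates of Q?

Barycentric coordinates of P with respect to A_1A_2A_3: (3/5, 1/5, 1/5).
On side A_1A_2 the A_3-coordinate is zero; dropping P's A_3-weight 1/5 and renormalizing the remaining 3/5 : 1/5 gives weights 3/4, 1/4 on A_1, A_2.
Q = (3/4)·(14, 17) + (1/4)·(12, 8) = (27/2, 59/4).

(27/2, 59/4)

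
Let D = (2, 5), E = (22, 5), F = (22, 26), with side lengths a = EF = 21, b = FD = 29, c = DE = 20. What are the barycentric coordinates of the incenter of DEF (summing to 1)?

The incenter has barycentric coordinates proportional to the opposite side lengths: (21 : 29 : 20).
Normalizing by 21+29+20 = 70 gives (3/10, 29/70, 2/7).

(3/10, 29/70, 2/7)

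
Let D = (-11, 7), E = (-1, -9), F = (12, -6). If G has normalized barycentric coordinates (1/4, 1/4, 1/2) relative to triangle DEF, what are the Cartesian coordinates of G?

(3, -7/2)

G = (1/4)·D + (1/4)·E + (1/2)·F.
x-coordinate: (1/4)·(-11) + (1/4)·(-1) + (1/2)·12 = 3.
y-coordinate: (1/4)·7 + (1/4)·(-9) + (1/2)·(-6) = -7/2.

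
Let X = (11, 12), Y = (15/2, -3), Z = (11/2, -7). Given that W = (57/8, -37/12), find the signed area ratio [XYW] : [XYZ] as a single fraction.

1/3

[XYZ] = ½·(11·(-3−(-7)) + (15/2)·(-7−12) + (11/2)·(12−(-3))) = ½·(44 − 285/2 + 165/2) = -8.
[XYW] = ½·(11·(-3−(-37/12)) + (15/2)·(-37/12−12) + (57/8)·(12−(-3))) = ½·(11/12 − 905/8 + 855/8) = -8/3, so the ratio is (-8/3)/(-8) = 1/3.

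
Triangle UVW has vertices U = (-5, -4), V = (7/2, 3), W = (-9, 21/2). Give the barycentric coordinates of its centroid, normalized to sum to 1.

(1/3, 1/3, 1/3)

The centroid is the average of the vertices, so each weight is 1/3.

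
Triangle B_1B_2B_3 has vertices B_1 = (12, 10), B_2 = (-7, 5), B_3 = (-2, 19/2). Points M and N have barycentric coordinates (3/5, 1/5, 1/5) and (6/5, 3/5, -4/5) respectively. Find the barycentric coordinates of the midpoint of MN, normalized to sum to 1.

(9/10, 2/5, -3/10)

Since both coordinate triples sum to 1, the midpoint's barycentrics are the componentwise average.
(3/5+6/5)/2 = 9/10; similarly 2/5 and -3/10.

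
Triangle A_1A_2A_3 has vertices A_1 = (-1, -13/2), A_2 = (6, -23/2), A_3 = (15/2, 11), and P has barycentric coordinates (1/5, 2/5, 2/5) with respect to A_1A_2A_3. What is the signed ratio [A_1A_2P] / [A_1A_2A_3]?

The signed ratio [A_1A_2P]/[A_1A_2A_3] equals the barycentric coordinate of P at vertex A_3, which is 2/5.

2/5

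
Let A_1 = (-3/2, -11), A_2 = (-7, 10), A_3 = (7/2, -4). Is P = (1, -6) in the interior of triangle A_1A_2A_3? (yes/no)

yes

Barycentric coordinates of P: (16/41, 15/287, 160/287).
The three coordinates are positive, positive, positive; a point is interior exactly when all three are positive.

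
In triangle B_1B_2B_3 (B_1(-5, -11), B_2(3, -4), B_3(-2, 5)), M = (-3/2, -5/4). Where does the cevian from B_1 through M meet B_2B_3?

Barycentric coordinates of M with respect to B_1B_2B_3: (1/4, 1/4, 1/2).
On side B_2B_3 the B_1-coordinate is zero; dropping M's B_1-weight 1/4 and renormalizing the remaining 1/4 : 1/2 gives weights 1/3, 2/3 on B_2, B_3.
N = (1/3)·(3, -4) + (2/3)·(-2, 5) = (-1/3, 2).

(-1/3, 2)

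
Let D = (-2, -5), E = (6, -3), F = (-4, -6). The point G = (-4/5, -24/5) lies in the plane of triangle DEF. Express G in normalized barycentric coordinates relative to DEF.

(3/5, 1/5, 1/5)

Signed area of the reference triangle: [DEF] = ½·((-2)·(-3−(-6)) + 6·(-6−(-5)) + (-4)·(-5−(-3))) = ½·(-6 − 6 + 8) = -2.
[GEF] = ½·((-4/5)·(-3−(-6)) + 6·(-6−(-24/5)) + (-4)·(-24/5−(-3))) = ½·(-12/5 − 36/5 + 36/5) = -6/5, so the D-coordinate is (-6/5)/(-2) = 3/5.
[DGF] = ½·((-2)·(-24/5−(-6)) + (-4/5)·(-6−(-5)) + (-4)·(-5−(-24/5))) = ½·(-12/5 + 4/5 + 4/5) = -2/5, so the E-coordinate is 1/5.
[DEG] = ½·((-2)·(-3−(-24/5)) + 6·(-24/5−(-5)) + (-4/5)·(-5−(-3))) = ½·(-18/5 + 6/5 + 8/5) = -2/5, so the F-coordinate is 1/5.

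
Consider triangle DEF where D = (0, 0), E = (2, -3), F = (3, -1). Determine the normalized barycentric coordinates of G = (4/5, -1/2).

(7/10, 1/10, 1/5)

Signed area of the reference triangle: [DEF] = ½·(0·(-3−(-1)) + 2·(-1−0) + 3·(0−(-3))) = ½·(0 − 2 + 9) = 7/2.
[GEF] = ½·((4/5)·(-3−(-1)) + 2·(-1−(-1/2)) + 3·(-1/2−(-3))) = ½·(-8/5 − 1 + 15/2) = 49/20, so the D-coordinate is (49/20)/(7/2) = 7/10.
[DGF] = ½·(0·(-1/2−(-1)) + (4/5)·(-1−0) + 3·(0−(-1/2))) = ½·(0 − 4/5 + 3/2) = 7/20, so the E-coordinate is 1/10.
[DEG] = ½·(0·(-3−(-1/2)) + 2·(-1/2−0) + (4/5)·(0−(-3))) = ½·(0 − 1 + 12/5) = 7/10, so the F-coordinate is 1/5.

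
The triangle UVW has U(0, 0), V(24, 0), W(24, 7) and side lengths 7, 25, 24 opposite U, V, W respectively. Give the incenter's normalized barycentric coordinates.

The incenter has barycentric coordinates proportional to the opposite side lengths: (7 : 25 : 24).
Normalizing by 7+25+24 = 56 gives (1/8, 25/56, 3/7).

(1/8, 25/56, 3/7)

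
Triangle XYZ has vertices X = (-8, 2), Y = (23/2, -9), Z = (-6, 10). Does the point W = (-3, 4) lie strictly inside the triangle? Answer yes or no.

Barycentric coordinates of W: (24/89, 18/89, 47/89).
The three coordinates are positive, positive, positive; a point is interior exactly when all three are positive.

yes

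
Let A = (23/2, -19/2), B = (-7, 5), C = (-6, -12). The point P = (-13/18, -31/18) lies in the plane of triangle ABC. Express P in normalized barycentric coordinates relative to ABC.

Signed area of the reference triangle: [ABC] = ½·((23/2)·(5−(-12)) + (-7)·(-12−(-19/2)) + (-6)·(-19/2−5)) = ½·(391/2 + 35/2 + 87) = 150.
[PBC] = ½·((-13/18)·(5−(-12)) + (-7)·(-12−(-31/18)) + (-6)·(-31/18−5)) = ½·(-221/18 + 1295/18 + 121/3) = 50, so the A-coordinate is 50/150 = 1/3.
[APC] = ½·((23/2)·(-31/18−(-12)) + (-13/18)·(-12−(-19/2)) + (-6)·(-19/2−(-31/18))) = ½·(4255/36 + 65/36 + 140/3) = 250/3, so the B-coordinate is 5/9.
[ABP] = ½·((23/2)·(5−(-31/18)) + (-7)·(-31/18−(-19/2)) + (-13/18)·(-19/2−5)) = ½·(2783/36 − 490/9 + 377/36) = 50/3, so the C-coordinate is 1/9.

(1/3, 5/9, 1/9)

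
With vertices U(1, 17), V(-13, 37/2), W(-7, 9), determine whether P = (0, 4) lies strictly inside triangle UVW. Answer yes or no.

Barycentric coordinates of P: (73/248, -24/31, 367/248).
The three coordinates are positive, negative, positive; a point is interior exactly when all three are positive.

no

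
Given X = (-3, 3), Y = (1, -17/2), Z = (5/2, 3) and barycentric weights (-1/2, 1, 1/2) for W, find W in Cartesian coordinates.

W = (-1/2)·X + 1·Y + (1/2)·Z.
x-coordinate: (-1/2)·(-3) + 1·1 + (1/2)·(5/2) = 15/4.
y-coordinate: (-1/2)·3 + 1·(-17/2) + (1/2)·3 = -17/2.

(15/4, -17/2)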